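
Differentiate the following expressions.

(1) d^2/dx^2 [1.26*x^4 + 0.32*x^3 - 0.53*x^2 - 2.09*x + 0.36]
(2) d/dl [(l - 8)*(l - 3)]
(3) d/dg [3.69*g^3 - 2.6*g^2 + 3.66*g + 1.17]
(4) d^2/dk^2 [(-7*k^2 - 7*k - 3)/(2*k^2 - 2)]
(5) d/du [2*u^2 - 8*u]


(1) = 15.12*x^2 + 1.92*x - 1.06
(2) = 2*l - 11
(3) = 11.07*g^2 - 5.2*g + 3.66
(4) = (-7*k^3 - 30*k^2 - 21*k - 10)/(k^6 - 3*k^4 + 3*k^2 - 1)
(5) = 4*u - 8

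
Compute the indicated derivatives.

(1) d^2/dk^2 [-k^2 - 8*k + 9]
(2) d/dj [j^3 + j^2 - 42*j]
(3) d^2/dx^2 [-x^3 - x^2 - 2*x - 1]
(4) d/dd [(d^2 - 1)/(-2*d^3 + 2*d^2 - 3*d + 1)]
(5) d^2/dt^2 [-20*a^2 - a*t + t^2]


(1) = -2
(2) = 3*j^2 + 2*j - 42
(3) = -6*x - 2
(4) = (2*d^4 - 9*d^2 + 6*d - 3)/(4*d^6 - 8*d^5 + 16*d^4 - 16*d^3 + 13*d^2 - 6*d + 1)
(5) = 2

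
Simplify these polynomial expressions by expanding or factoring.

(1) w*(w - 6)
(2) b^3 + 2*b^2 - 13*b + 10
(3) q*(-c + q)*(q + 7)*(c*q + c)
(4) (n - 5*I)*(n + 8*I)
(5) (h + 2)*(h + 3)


(1) = w^2 - 6*w
(2) = (b - 2)*(b - 1)*(b + 5)
(3) = -c^2*q^3 - 8*c^2*q^2 - 7*c^2*q + c*q^4 + 8*c*q^3 + 7*c*q^2
(4) = n^2 + 3*I*n + 40
(5) = h^2 + 5*h + 6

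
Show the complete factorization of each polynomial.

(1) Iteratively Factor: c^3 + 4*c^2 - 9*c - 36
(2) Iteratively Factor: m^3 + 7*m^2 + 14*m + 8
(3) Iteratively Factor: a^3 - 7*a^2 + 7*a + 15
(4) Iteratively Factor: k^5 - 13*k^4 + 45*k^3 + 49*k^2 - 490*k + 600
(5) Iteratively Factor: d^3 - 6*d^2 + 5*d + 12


(1) = (c + 4)*(c^2 - 9) = (c - 3)*(c + 4)*(c + 3)
(2) = (m + 4)*(m^2 + 3*m + 2) = (m + 2)*(m + 4)*(m + 1)
(3) = (a + 1)*(a^2 - 8*a + 15) = (a - 5)*(a + 1)*(a - 3)
(4) = (k - 5)*(k^4 - 8*k^3 + 5*k^2 + 74*k - 120) = (k - 5)*(k - 2)*(k^3 - 6*k^2 - 7*k + 60) = (k - 5)*(k - 4)*(k - 2)*(k^2 - 2*k - 15) = (k - 5)^2*(k - 4)*(k - 2)*(k + 3)
(5) = (d - 3)*(d^2 - 3*d - 4) = (d - 4)*(d - 3)*(d + 1)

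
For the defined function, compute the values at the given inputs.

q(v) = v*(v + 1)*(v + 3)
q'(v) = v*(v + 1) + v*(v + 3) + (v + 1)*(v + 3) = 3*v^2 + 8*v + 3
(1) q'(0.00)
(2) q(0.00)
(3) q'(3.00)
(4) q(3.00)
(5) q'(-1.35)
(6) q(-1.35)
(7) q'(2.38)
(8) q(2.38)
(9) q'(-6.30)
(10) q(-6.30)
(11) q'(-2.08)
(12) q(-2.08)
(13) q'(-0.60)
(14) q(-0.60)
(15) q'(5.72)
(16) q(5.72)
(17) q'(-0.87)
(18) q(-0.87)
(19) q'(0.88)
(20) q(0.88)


(1) = 3.00
(2) = 0.00
(3) = 54.00
(4) = 72.00
(5) = -2.33
(6) = 0.78
(7) = 39.03
(8) = 43.28
(9) = 71.67
(10) = -110.19
(11) = -0.66
(12) = 2.07
(13) = -0.72
(14) = -0.58
(15) = 146.92
(16) = 335.18
(17) = -1.69
(18) = -0.24
(19) = 12.36
(20) = 6.42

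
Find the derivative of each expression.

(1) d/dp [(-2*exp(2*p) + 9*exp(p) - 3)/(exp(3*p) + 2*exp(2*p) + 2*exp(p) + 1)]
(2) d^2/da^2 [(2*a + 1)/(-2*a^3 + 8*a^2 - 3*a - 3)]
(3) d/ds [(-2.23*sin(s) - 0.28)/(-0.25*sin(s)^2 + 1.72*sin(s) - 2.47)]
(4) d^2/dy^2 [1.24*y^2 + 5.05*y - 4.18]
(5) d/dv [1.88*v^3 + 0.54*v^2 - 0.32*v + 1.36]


(1) = (2*exp(4*p) - 18*exp(3*p) - 13*exp(2*p) + 8*exp(p) + 15)*exp(p)/(exp(6*p) + 4*exp(5*p) + 8*exp(4*p) + 10*exp(3*p) + 8*exp(2*p) + 4*exp(p) + 1)
(2) = 6*(-8*a^5 + 24*a^4 + 4*a^3 - 46*a^2 - 18*a - 5)/(8*a^9 - 96*a^8 + 420*a^7 - 764*a^6 + 342*a^5 + 468*a^4 - 351*a^3 - 135*a^2 + 81*a + 27)
(3) = (-0.5575*sin(s)^2 - 0.14*sin(s) + 5.9897)*cos(s)/(0.0625*sin(s)^4 - 0.86*sin(s)^3 + 4.1934*sin(s)^2 - 8.4968*sin(s) + 6.1009)
(4) = 2.48000000000000
(5) = 5.64*v^2 + 1.08*v - 0.32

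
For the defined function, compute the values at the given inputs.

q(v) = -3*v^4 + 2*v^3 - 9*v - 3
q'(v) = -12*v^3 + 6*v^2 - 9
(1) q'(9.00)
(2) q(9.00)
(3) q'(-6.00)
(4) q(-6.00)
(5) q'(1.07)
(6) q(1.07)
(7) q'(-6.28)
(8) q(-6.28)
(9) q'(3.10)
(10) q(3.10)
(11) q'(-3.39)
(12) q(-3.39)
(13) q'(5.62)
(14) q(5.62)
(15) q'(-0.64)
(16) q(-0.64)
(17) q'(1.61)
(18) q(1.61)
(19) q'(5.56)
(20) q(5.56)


(1) = -8271.00
(2) = -18309.00
(3) = 2799.00
(4) = -4269.00
(5) = -16.83
(6) = -14.11
(7) = 3199.71
(8) = -5107.99
(9) = -308.83
(10) = -248.37
(11) = 527.45
(12) = -446.61
(13) = -1949.55
(14) = -2691.29
(15) = -3.40
(16) = 1.73
(17) = -43.53
(18) = -29.30
(19) = -1886.07
(20) = -2576.23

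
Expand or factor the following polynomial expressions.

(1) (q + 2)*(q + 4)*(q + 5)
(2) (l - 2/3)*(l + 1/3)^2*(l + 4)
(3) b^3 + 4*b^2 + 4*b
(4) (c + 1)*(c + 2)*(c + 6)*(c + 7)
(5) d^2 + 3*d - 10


(1) = q^3 + 11*q^2 + 38*q + 40
(2) = l^4 + 4*l^3 - l^2/3 - 38*l/27 - 8/27
(3) = b*(b + 2)^2
(4) = c^4 + 16*c^3 + 83*c^2 + 152*c + 84
(5) = (d - 2)*(d + 5)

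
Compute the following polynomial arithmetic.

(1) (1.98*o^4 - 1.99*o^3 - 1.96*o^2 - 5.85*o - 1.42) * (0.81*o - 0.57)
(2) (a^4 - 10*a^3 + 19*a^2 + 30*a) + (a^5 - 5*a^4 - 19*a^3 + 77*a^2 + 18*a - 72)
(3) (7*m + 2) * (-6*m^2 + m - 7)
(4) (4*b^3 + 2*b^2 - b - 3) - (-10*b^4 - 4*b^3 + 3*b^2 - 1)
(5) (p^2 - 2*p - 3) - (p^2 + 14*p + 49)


(1) = 1.6038*o^5 - 2.7405*o^4 - 0.4533*o^3 - 3.6213*o^2 + 2.1843*o + 0.8094
(2) = a^5 - 4*a^4 - 29*a^3 + 96*a^2 + 48*a - 72
(3) = -42*m^3 - 5*m^2 - 47*m - 14
(4) = 10*b^4 + 8*b^3 - b^2 - b - 2
(5) = -16*p - 52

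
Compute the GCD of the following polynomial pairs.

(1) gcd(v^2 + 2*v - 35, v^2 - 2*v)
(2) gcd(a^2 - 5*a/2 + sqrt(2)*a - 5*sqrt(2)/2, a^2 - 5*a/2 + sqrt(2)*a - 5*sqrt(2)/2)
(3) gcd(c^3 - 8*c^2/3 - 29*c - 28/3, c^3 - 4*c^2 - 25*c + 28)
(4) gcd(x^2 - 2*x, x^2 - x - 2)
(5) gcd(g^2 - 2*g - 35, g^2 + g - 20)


(1) = 1
(2) = gcd((a - 5/2)*(a + sqrt(2)), (a - 5/2)*(a + sqrt(2))) = a^2 + a*(-5/2 + sqrt(2)) - 5*sqrt(2)/2
(3) = gcd((c - 7)*(c + 1/3)*(c + 4), (c - 7)*(c - 1)*(c + 4)) = c^2 - 3*c - 28
(4) = x - 2
(5) = gcd((g - 7)*(g + 5), (g - 4)*(g + 5)) = g + 5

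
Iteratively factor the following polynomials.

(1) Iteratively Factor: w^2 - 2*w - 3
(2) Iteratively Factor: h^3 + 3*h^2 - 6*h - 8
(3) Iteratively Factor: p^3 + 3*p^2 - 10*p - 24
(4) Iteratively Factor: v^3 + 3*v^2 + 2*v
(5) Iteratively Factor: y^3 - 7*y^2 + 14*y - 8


(1) = (w + 1)*(w - 3)
(2) = (h + 1)*(h^2 + 2*h - 8) = (h + 1)*(h + 4)*(h - 2)
(3) = (p + 4)*(p^2 - p - 6) = (p - 3)*(p + 4)*(p + 2)
(4) = (v)*(v^2 + 3*v + 2) = v*(v + 2)*(v + 1)
(5) = (y - 2)*(y^2 - 5*y + 4) = (y - 2)*(y - 1)*(y - 4)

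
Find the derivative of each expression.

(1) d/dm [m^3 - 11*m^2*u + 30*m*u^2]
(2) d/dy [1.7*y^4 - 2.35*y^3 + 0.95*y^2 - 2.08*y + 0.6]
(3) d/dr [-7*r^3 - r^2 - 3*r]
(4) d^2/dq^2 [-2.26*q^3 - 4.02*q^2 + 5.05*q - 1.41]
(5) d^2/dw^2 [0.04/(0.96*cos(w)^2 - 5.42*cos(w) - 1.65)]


(1) = 3*m^2 - 22*m*u + 30*u^2
(2) = 6.8*y^3 - 7.05*y^2 + 1.9*y - 2.08
(3) = -21*r^2 - 2*r - 3
(4) = -13.56*q - 8.04
(5) = (0.147456*(1 - cos(w)^2)^2 - 0.624384*cos(w)^3 + 1.502224*cos(w)^2 + 0.891048*cos(w) - 2.624288)/(-0.96*cos(w)^2 + 5.42*cos(w) + 1.65)^3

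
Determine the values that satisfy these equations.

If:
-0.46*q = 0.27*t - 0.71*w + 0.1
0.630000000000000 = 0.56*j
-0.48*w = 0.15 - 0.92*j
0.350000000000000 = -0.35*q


Then:
j = 1.12
q = -1.00
t = 6.18
w = 1.84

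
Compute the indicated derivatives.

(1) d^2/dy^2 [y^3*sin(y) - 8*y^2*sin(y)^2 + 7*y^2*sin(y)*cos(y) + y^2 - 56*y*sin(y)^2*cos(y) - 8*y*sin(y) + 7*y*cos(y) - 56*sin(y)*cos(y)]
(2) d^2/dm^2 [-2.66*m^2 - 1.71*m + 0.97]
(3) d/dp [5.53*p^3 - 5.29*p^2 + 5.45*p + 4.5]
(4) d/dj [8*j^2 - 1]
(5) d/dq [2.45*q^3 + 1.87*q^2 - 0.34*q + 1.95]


(1) = -y^3*sin(y) - 14*y^2*sin(2*y) + 6*y^2*cos(y) - 16*y^2*cos(2*y) + 14*y*sin(y) - 32*y*sin(2*y) + 7*y*cos(y) + 28*y*cos(2*y) - 126*y*cos(3*y) + 14*sin(y) + 119*sin(2*y) - 84*sin(3*y) - 16*cos(y) + 8*cos(2*y) - 6
(2) = -5.32000000000000
(3) = 16.59*p^2 - 10.58*p + 5.45
(4) = 16*j
(5) = 7.35*q^2 + 3.74*q - 0.34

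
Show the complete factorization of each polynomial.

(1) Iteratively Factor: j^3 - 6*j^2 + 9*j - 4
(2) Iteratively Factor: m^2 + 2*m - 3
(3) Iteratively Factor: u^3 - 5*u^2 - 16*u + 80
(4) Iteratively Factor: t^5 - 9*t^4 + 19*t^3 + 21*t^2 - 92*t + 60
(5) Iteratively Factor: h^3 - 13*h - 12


(1) = (j - 1)*(j^2 - 5*j + 4) = (j - 4)*(j - 1)*(j - 1)
(2) = (m + 3)*(m - 1)
(3) = (u + 4)*(u^2 - 9*u + 20) = (u - 4)*(u + 4)*(u - 5)
(4) = (t + 2)*(t^4 - 11*t^3 + 41*t^2 - 61*t + 30) = (t - 2)*(t + 2)*(t^3 - 9*t^2 + 23*t - 15) = (t - 2)*(t - 1)*(t + 2)*(t^2 - 8*t + 15) = (t - 5)*(t - 2)*(t - 1)*(t + 2)*(t - 3)
(5) = (h + 1)*(h^2 - h - 12) = (h + 1)*(h + 3)*(h - 4)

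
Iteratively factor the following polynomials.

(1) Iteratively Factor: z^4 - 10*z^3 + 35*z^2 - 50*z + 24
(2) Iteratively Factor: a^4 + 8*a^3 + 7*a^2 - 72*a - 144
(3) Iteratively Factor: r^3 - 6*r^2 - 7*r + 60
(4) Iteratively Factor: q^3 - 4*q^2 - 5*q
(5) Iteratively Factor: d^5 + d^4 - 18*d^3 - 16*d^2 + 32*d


(1) = (z - 2)*(z^3 - 8*z^2 + 19*z - 12) = (z - 2)*(z - 1)*(z^2 - 7*z + 12) = (z - 3)*(z - 2)*(z - 1)*(z - 4)
(2) = (a - 3)*(a^3 + 11*a^2 + 40*a + 48) = (a - 3)*(a + 4)*(a^2 + 7*a + 12) = (a - 3)*(a + 4)^2*(a + 3)
(3) = (r - 4)*(r^2 - 2*r - 15) = (r - 5)*(r - 4)*(r + 3)
(4) = (q)*(q^2 - 4*q - 5) = q*(q + 1)*(q - 5)
(5) = (d + 2)*(d^4 - d^3 - 16*d^2 + 16*d) = (d + 2)*(d + 4)*(d^3 - 5*d^2 + 4*d) = (d - 1)*(d + 2)*(d + 4)*(d^2 - 4*d) = d*(d - 1)*(d + 2)*(d + 4)*(d - 4)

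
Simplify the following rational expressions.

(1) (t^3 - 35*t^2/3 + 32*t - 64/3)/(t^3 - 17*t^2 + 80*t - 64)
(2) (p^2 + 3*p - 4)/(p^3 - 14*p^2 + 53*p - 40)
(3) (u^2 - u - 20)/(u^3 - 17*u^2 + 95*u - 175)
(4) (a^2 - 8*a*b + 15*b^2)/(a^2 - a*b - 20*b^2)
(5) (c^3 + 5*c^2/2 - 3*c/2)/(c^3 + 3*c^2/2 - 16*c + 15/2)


(1) = (3*t - 8)/(3*t - 24)
(2) = (p + 4)/(p^2 - 13*p + 40)
(3) = (u + 4)/(u^2 - 12*u + 35)
(4) = (a - 3*b)/(a + 4*b)
(5) = (c^2 + 3*c)/(c^2 + 2*c - 15)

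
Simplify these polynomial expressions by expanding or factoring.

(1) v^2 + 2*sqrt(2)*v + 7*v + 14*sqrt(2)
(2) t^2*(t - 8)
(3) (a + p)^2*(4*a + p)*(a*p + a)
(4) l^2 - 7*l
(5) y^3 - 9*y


(1) = (v + 7)*(v + 2*sqrt(2))
(2) = t^3 - 8*t^2
(3) = 4*a^4*p + 4*a^4 + 9*a^3*p^2 + 9*a^3*p + 6*a^2*p^3 + 6*a^2*p^2 + a*p^4 + a*p^3
(4) = l*(l - 7)
(5) = y*(y - 3)*(y + 3)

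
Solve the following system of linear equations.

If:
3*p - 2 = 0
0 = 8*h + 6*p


Then:
h = -1/2
p = 2/3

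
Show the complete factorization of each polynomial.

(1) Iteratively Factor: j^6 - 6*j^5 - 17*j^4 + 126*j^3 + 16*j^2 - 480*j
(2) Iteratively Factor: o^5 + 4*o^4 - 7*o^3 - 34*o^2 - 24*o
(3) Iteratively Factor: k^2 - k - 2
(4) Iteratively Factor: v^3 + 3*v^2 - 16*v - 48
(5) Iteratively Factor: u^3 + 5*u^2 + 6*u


(1) = (j + 4)*(j^5 - 10*j^4 + 23*j^3 + 34*j^2 - 120*j) = (j - 5)*(j + 4)*(j^4 - 5*j^3 - 2*j^2 + 24*j) = (j - 5)*(j - 4)*(j + 4)*(j^3 - j^2 - 6*j) = j*(j - 5)*(j - 4)*(j + 4)*(j^2 - j - 6) = j*(j - 5)*(j - 4)*(j + 2)*(j + 4)*(j - 3)
(2) = (o)*(o^4 + 4*o^3 - 7*o^2 - 34*o - 24) = o*(o + 1)*(o^3 + 3*o^2 - 10*o - 24) = o*(o + 1)*(o + 4)*(o^2 - o - 6) = o*(o - 3)*(o + 1)*(o + 4)*(o + 2)
(3) = (k - 2)*(k + 1)
(4) = (v - 4)*(v^2 + 7*v + 12) = (v - 4)*(v + 4)*(v + 3)
(5) = (u)*(u^2 + 5*u + 6) = u*(u + 3)*(u + 2)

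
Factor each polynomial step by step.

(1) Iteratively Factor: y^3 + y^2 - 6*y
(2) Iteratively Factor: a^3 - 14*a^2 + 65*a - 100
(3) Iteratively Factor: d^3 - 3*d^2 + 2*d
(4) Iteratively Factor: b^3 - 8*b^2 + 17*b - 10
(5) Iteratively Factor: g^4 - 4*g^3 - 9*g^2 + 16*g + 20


(1) = (y + 3)*(y^2 - 2*y) = y*(y + 3)*(y - 2)
(2) = (a - 4)*(a^2 - 10*a + 25) = (a - 5)*(a - 4)*(a - 5)
(3) = (d - 2)*(d^2 - d) = d*(d - 2)*(d - 1)
(4) = (b - 2)*(b^2 - 6*b + 5) = (b - 5)*(b - 2)*(b - 1)
(5) = (g - 2)*(g^3 - 2*g^2 - 13*g - 10) = (g - 2)*(g + 1)*(g^2 - 3*g - 10) = (g - 2)*(g + 1)*(g + 2)*(g - 5)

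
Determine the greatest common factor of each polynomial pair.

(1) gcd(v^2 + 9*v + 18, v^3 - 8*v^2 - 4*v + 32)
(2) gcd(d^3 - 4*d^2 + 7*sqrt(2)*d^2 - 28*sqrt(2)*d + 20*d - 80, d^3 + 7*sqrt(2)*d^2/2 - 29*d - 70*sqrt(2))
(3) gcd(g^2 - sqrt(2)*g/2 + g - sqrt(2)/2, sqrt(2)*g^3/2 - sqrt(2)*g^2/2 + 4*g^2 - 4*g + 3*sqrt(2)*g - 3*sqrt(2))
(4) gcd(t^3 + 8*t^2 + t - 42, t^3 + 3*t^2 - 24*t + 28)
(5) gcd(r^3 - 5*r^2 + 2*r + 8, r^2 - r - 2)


(1) = 1
(2) = gcd((d - 4)*(d + 2*sqrt(2))*(d + 5*sqrt(2)), (d - 7*sqrt(2)/2)*(d + 2*sqrt(2))*(d + 5*sqrt(2))) = d^2 + 7*sqrt(2)*d + 20
(3) = gcd((g + 1)*(g - sqrt(2)/2), (g - 1)*(g + 3*sqrt(2))*(sqrt(2)*g/2 + 1)) = 1
(4) = t^2 + 5*t - 14
(5) = gcd((r - 4)*(r - 2)*(r + 1), (r - 2)*(r + 1)) = r^2 - r - 2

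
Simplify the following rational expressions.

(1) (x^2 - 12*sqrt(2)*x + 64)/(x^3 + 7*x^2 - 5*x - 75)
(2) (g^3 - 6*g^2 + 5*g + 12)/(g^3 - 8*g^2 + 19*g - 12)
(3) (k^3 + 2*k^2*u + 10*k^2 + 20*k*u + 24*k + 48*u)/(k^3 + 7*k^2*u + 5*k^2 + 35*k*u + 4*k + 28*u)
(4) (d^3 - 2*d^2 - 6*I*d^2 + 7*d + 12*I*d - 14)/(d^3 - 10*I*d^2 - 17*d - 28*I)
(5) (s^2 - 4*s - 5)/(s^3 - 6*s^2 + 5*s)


(1) = (x^2 - 12*sqrt(2)*x + 64)/(x^3 + 7*x^2 - 5*x - 75)
(2) = (g + 1)/(g - 1)
(3) = (k^2 + 2*k*u + 6*k + 12*u)/(k^2 + 7*k*u + k + 7*u)
(4) = (d - 2)/(d - 4*I)
(5) = (s + 1)/(s^2 - s)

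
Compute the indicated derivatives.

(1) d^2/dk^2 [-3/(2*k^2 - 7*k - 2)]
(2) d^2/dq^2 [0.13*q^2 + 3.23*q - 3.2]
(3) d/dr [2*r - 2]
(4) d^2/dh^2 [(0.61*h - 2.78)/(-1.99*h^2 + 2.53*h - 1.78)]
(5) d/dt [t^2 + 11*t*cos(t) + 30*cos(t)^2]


(1) = 6*(-4*k^2 + 14*k + (4*k - 7)^2 + 4)/(-2*k^2 + 7*k + 2)^3
(2) = 0.260000000000000
(3) = 2
(4) = (-(0.61*h - 2.78)*(3.98*h - 2.53)*(7.96*h - 5.06) + (7.2834*h - 14.151)*(1.99*h^2 - 2.53*h + 1.78))/(1.99*h^2 - 2.53*h + 1.78)^3
(5) = -11*t*sin(t) + 2*t - 30*sin(2*t) + 11*cos(t)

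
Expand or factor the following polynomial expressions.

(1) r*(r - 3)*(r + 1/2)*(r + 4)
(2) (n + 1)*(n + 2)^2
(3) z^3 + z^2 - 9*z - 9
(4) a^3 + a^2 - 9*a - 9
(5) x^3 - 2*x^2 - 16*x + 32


(1) = r^4 + 3*r^3/2 - 23*r^2/2 - 6*r
(2) = n^3 + 5*n^2 + 8*n + 4
(3) = (z - 3)*(z + 1)*(z + 3)
(4) = (a - 3)*(a + 1)*(a + 3)
(5) = (x - 4)*(x - 2)*(x + 4)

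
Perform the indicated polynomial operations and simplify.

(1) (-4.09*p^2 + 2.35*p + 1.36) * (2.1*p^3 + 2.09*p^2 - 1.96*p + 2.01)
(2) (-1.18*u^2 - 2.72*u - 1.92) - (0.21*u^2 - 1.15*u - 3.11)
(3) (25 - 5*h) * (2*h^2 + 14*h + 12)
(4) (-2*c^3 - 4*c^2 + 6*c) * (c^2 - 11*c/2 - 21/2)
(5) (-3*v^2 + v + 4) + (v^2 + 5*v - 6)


(1) = -8.589*p^5 - 3.6131*p^4 + 15.7839*p^3 - 9.9845*p^2 + 2.0579*p + 2.7336
(2) = -1.39*u^2 - 1.57*u + 1.19
(3) = -10*h^3 - 20*h^2 + 290*h + 300
(4) = -2*c^5 + 7*c^4 + 49*c^3 + 9*c^2 - 63*c
(5) = -2*v^2 + 6*v - 2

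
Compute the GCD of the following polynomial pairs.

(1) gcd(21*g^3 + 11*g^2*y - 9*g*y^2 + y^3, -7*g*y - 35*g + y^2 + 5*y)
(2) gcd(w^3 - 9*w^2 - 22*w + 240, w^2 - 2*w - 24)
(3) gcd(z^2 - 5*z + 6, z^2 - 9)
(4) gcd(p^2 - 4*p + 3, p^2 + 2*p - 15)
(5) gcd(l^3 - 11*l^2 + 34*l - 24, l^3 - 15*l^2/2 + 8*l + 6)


(1) = gcd((-7*g + y)*(-3*g + y)*(g + y), (-7*g + y)*(y + 5)) = -7*g + y
(2) = w - 6
(3) = gcd((z - 3)*(z - 2), (z - 3)*(z + 3)) = z - 3
(4) = gcd((p - 3)*(p - 1), (p - 3)*(p + 5)) = p - 3
(5) = l - 6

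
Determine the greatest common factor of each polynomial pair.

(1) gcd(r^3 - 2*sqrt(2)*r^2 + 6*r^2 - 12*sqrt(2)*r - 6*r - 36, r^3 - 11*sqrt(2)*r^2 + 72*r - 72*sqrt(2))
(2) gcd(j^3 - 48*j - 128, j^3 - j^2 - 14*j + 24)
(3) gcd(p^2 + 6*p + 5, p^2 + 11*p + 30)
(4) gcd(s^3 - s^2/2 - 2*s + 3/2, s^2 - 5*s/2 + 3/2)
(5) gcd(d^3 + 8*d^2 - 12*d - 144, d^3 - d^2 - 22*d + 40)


(1) = r - 3*sqrt(2)
(2) = j + 4
(3) = p + 5
(4) = s - 1
(5) = gcd((d - 4)*(d + 6)^2, (d - 4)*(d - 2)*(d + 5)) = d - 4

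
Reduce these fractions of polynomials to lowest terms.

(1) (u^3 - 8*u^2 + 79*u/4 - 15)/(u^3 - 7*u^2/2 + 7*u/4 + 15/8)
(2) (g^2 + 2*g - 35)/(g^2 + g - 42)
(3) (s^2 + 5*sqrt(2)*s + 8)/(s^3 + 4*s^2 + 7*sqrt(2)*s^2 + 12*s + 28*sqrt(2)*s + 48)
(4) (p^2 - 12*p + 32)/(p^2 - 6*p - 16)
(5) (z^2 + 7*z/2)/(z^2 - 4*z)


(1) = (2*u - 8)/(2*u + 1)
(2) = (g - 5)/(g - 6)
(3) = (s + 4*sqrt(2))/(s^2 + s*(4 + 6*sqrt(2)) + 24*sqrt(2))
(4) = (p - 4)/(p + 2)
(5) = (2*z + 7)/(2*z - 8)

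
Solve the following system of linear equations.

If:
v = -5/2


Then:
v = -5/2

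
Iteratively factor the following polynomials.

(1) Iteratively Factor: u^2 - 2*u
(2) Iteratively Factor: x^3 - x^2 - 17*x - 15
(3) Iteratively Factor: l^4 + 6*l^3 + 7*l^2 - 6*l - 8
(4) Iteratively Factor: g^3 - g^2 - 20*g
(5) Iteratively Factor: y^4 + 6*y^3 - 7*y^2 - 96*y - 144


(1) = (u)*(u - 2)
(2) = (x + 3)*(x^2 - 4*x - 5) = (x - 5)*(x + 3)*(x + 1)
(3) = (l - 1)*(l^3 + 7*l^2 + 14*l + 8) = (l - 1)*(l + 1)*(l^2 + 6*l + 8) = (l - 1)*(l + 1)*(l + 4)*(l + 2)
(4) = (g - 5)*(g^2 + 4*g) = (g - 5)*(g + 4)*(g)
(5) = (y + 3)*(y^3 + 3*y^2 - 16*y - 48) = (y + 3)*(y + 4)*(y^2 - y - 12) = (y + 3)^2*(y + 4)*(y - 4)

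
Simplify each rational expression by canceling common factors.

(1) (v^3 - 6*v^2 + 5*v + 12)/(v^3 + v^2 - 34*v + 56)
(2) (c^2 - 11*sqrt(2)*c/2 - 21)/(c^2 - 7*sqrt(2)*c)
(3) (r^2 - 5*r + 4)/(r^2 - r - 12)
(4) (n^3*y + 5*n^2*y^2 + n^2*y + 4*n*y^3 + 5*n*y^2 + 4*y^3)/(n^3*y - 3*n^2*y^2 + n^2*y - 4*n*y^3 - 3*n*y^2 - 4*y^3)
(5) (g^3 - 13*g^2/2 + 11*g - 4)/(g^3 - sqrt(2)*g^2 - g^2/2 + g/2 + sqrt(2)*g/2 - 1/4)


(1) = (v^2 - 2*v - 3)/(v^2 + 5*v - 14)
(2) = (2*c + 3*sqrt(2))/(2*c)
(3) = (r - 1)/(r + 3)
(4) = (-n - 4*y)/(-n + 4*y)
(5) = (8*g^2 - 48*g + 64)/(8*g^2 - 8*sqrt(2)*g + 4)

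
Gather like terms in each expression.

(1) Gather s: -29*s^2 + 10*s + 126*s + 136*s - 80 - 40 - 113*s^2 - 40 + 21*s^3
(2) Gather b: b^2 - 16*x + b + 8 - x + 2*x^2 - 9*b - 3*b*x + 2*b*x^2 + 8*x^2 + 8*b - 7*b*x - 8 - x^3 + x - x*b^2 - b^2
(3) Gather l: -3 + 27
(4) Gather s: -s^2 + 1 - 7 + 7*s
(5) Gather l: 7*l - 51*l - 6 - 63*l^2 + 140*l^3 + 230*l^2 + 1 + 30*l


(1) = 21*s^3 - 142*s^2 + 272*s - 160
(2) = -b^2*x + b*(2*x^2 - 10*x) - x^3 + 10*x^2 - 16*x
(3) = 24
(4) = -s^2 + 7*s - 6
(5) = 140*l^3 + 167*l^2 - 14*l - 5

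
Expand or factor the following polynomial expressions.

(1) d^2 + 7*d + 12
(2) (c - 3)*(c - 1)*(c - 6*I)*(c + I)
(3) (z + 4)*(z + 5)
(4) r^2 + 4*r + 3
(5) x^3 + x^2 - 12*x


(1) = (d + 3)*(d + 4)
(2) = c^4 - 4*c^3 - 5*I*c^3 + 9*c^2 + 20*I*c^2 - 24*c - 15*I*c + 18
(3) = z^2 + 9*z + 20
(4) = (r + 1)*(r + 3)
(5) = x*(x - 3)*(x + 4)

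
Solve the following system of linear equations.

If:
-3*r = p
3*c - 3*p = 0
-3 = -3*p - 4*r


Then:
c = 9/5
p = 9/5
r = -3/5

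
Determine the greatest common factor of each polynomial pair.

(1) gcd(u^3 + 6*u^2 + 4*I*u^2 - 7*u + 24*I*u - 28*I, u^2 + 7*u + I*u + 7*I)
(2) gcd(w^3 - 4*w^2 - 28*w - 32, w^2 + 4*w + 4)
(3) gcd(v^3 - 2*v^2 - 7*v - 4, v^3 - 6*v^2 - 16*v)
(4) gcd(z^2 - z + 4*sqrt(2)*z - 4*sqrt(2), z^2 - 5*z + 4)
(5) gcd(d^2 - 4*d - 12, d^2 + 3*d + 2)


(1) = gcd((u - 1)*(u + 7)*(u + 4*I), (u + 7)*(u + I)) = u + 7
(2) = gcd((w - 8)*(w + 2)^2, (w + 2)^2) = w^2 + 4*w + 4
(3) = 1
(4) = gcd((z - 1)*(z + 4*sqrt(2)), (z - 4)*(z - 1)) = z - 1
(5) = gcd((d - 6)*(d + 2), (d + 1)*(d + 2)) = d + 2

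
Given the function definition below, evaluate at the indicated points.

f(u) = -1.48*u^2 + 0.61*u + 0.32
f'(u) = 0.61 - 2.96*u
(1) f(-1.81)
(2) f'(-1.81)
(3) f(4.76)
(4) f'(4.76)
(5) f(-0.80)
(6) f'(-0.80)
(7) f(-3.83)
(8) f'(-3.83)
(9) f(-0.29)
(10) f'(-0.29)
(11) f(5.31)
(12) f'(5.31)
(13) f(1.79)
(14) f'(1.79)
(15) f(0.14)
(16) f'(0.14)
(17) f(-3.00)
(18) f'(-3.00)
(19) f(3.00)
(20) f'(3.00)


(1) = -5.63
(2) = 5.97
(3) = -30.31
(4) = -13.48
(5) = -1.12
(6) = 2.98
(7) = -23.73
(8) = 11.95
(9) = 0.02
(10) = 1.47
(11) = -38.17
(12) = -15.11
(13) = -3.33
(14) = -4.69
(15) = 0.38
(16) = 0.20
(17) = -14.83
(18) = 9.49
(19) = -11.17
(20) = -8.27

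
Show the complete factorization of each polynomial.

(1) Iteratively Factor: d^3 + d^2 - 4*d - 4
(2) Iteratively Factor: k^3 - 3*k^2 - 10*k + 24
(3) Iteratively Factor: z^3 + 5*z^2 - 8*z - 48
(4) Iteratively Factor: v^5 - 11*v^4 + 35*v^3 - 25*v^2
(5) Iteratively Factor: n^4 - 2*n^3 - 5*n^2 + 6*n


(1) = (d - 2)*(d^2 + 3*d + 2) = (d - 2)*(d + 1)*(d + 2)
(2) = (k - 2)*(k^2 - k - 12) = (k - 2)*(k + 3)*(k - 4)
(3) = (z + 4)*(z^2 + z - 12) = (z - 3)*(z + 4)*(z + 4)
(4) = (v)*(v^4 - 11*v^3 + 35*v^2 - 25*v) = v^2*(v^3 - 11*v^2 + 35*v - 25) = v^2*(v - 1)*(v^2 - 10*v + 25) = v^2*(v - 5)*(v - 1)*(v - 5)
(5) = (n - 3)*(n^3 + n^2 - 2*n) = (n - 3)*(n - 1)*(n^2 + 2*n) = n*(n - 3)*(n - 1)*(n + 2)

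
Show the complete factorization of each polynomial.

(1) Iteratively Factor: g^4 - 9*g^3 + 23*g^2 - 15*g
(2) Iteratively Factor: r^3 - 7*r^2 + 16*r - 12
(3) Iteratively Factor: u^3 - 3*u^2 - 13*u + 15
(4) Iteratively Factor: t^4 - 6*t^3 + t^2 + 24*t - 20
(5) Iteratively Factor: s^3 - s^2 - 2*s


(1) = (g - 1)*(g^3 - 8*g^2 + 15*g) = (g - 3)*(g - 1)*(g^2 - 5*g) = g*(g - 3)*(g - 1)*(g - 5)
(2) = (r - 3)*(r^2 - 4*r + 4) = (r - 3)*(r - 2)*(r - 2)
(3) = (u - 1)*(u^2 - 2*u - 15) = (u - 5)*(u - 1)*(u + 3)
(4) = (t - 1)*(t^3 - 5*t^2 - 4*t + 20) = (t - 5)*(t - 1)*(t^2 - 4) = (t - 5)*(t - 1)*(t + 2)*(t - 2)
(5) = (s - 2)*(s^2 + s) = (s - 2)*(s + 1)*(s)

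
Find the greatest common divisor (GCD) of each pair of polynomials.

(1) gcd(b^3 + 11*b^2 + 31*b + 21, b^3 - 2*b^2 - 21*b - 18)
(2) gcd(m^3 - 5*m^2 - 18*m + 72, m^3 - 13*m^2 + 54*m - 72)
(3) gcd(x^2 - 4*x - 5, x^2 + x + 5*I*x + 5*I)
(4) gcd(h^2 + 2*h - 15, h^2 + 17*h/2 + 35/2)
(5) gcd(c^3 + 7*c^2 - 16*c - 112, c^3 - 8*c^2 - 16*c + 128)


(1) = b^2 + 4*b + 3
(2) = gcd((m - 6)*(m - 3)*(m + 4), (m - 6)*(m - 4)*(m - 3)) = m^2 - 9*m + 18
(3) = gcd((x - 5)*(x + 1), (x + 1)*(x + 5*I)) = x + 1
(4) = h + 5
(5) = c^2 - 16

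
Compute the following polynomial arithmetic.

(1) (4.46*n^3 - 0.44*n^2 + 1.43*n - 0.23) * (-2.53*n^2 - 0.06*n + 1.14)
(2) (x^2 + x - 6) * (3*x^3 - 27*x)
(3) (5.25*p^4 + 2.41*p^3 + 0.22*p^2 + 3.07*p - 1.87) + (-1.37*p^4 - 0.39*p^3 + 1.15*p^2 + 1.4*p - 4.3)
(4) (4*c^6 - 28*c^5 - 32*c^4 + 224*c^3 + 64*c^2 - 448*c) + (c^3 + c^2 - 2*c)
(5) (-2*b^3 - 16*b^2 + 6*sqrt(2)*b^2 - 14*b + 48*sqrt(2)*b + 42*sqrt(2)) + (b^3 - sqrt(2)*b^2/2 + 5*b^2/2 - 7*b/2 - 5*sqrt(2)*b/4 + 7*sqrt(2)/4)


(1) = -11.2838*n^5 + 0.8456*n^4 + 1.4929*n^3 - 0.0055*n^2 + 1.644*n - 0.2622
(2) = 3*x^5 + 3*x^4 - 45*x^3 - 27*x^2 + 162*x
(3) = 3.88*p^4 + 2.02*p^3 + 1.37*p^2 + 4.47*p - 6.17
(4) = 4*c^6 - 28*c^5 - 32*c^4 + 225*c^3 + 65*c^2 - 450*c
(5) = -b^3 - 27*b^2/2 + 11*sqrt(2)*b^2/2 - 35*b/2 + 187*sqrt(2)*b/4 + 175*sqrt(2)/4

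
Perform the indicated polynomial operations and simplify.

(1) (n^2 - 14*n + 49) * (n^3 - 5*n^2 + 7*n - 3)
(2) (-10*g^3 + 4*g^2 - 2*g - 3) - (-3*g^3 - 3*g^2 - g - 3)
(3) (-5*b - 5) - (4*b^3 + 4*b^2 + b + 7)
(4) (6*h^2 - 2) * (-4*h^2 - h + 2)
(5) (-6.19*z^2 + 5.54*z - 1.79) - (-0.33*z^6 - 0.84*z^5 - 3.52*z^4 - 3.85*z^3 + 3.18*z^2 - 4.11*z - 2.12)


(1) = n^5 - 19*n^4 + 126*n^3 - 346*n^2 + 385*n - 147
(2) = -7*g^3 + 7*g^2 - g
(3) = -4*b^3 - 4*b^2 - 6*b - 12
(4) = -24*h^4 - 6*h^3 + 20*h^2 + 2*h - 4
(5) = 0.33*z^6 + 0.84*z^5 + 3.52*z^4 + 3.85*z^3 - 9.37*z^2 + 9.65*z + 0.33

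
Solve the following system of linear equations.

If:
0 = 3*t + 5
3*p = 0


Then:
p = 0
t = -5/3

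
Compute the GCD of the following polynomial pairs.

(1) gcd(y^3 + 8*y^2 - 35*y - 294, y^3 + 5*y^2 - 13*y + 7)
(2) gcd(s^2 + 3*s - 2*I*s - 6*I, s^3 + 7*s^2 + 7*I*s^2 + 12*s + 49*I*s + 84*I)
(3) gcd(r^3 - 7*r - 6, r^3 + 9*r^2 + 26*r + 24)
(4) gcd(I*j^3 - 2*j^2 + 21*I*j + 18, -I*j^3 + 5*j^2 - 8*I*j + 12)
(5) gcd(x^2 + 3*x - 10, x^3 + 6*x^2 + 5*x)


(1) = y + 7
(2) = gcd((s + 3)*(s - 2*I), (s + 3)*(s + 4)*(s + 7*I)) = s + 3
(3) = r + 2
(4) = gcd((j - 3*I)*(j + 6*I)*(I*j + 1), (j - 2*I)*(j + 6*I)*(-I*j + 1)) = j + 6*I
(5) = x + 5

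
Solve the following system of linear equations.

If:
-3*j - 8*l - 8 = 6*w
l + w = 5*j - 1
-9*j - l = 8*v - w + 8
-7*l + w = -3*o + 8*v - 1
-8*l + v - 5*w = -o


Then:
j = 17/63
l = -229/42
o = -103/7
v = 13/126
w = 731/126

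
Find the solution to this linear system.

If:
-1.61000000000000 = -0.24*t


Then:
t = 6.71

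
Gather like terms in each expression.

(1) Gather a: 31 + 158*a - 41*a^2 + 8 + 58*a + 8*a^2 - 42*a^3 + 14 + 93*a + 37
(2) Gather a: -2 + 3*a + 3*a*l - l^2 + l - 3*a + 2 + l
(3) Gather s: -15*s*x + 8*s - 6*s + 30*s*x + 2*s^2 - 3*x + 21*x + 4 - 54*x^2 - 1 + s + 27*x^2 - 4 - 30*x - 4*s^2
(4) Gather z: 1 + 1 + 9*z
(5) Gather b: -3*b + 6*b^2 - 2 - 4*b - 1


(1) = -42*a^3 - 33*a^2 + 309*a + 90
(2) = 3*a*l - l^2 + 2*l
(3) = -2*s^2 + s*(15*x + 3) - 27*x^2 - 12*x - 1
(4) = 9*z + 2
(5) = 6*b^2 - 7*b - 3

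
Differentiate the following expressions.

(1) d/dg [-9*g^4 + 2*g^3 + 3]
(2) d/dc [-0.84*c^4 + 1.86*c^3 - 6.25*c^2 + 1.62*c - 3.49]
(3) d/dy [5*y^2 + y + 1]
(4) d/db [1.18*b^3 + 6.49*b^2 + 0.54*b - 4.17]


(1) = g^2*(6 - 36*g)
(2) = -3.36*c^3 + 5.58*c^2 - 12.5*c + 1.62
(3) = 10*y + 1
(4) = 3.54*b^2 + 12.98*b + 0.54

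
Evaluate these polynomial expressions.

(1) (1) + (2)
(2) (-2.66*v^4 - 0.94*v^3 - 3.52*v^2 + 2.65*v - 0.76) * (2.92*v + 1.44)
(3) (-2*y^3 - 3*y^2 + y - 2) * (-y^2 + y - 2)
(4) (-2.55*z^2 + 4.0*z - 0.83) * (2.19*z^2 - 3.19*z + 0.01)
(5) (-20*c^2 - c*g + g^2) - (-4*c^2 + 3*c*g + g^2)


(1) = 3
(2) = -7.7672*v^5 - 6.5752*v^4 - 11.632*v^3 + 2.6692*v^2 + 1.5968*v - 1.0944
(3) = 2*y^5 + y^4 + 9*y^2 - 4*y + 4
(4) = -5.5845*z^4 + 16.8945*z^3 - 14.6032*z^2 + 2.6877*z - 0.0083
(5) = -16*c^2 - 4*c*g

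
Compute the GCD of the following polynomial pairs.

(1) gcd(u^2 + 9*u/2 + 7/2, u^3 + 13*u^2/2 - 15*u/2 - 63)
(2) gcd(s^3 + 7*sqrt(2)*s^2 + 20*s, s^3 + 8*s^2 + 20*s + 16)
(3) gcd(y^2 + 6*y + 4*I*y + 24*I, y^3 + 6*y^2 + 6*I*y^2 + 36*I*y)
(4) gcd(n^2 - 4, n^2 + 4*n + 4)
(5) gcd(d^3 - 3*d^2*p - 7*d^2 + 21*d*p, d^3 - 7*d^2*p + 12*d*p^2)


(1) = u + 7/2
(2) = gcd(s*(s + 2*sqrt(2))*(s + 5*sqrt(2)), (s + 2)^2*(s + 4)) = 1
(3) = gcd((y + 6)*(y + 4*I), y*(y + 6)*(y + 6*I)) = y + 6
(4) = gcd((n - 2)*(n + 2), (n + 2)^2) = n + 2
(5) = -d^2 + 3*d*p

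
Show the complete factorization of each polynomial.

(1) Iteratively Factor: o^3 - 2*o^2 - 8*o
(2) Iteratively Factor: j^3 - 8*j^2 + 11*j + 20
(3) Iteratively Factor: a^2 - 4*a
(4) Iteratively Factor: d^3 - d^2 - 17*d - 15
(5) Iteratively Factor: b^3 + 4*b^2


(1) = (o - 4)*(o^2 + 2*o) = (o - 4)*(o + 2)*(o)
(2) = (j - 5)*(j^2 - 3*j - 4) = (j - 5)*(j - 4)*(j + 1)
(3) = (a - 4)*(a)
(4) = (d + 3)*(d^2 - 4*d - 5) = (d + 1)*(d + 3)*(d - 5)
(5) = (b + 4)*(b^2) = b*(b + 4)*(b)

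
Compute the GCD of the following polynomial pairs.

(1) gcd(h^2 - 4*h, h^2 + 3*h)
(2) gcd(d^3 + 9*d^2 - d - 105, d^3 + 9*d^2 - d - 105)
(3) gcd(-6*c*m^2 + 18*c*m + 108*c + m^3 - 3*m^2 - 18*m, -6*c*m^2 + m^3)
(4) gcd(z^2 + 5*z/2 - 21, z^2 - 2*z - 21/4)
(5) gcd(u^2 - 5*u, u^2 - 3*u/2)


(1) = gcd(h*(h - 4), h*(h + 3)) = h
(2) = gcd((d - 3)*(d + 5)*(d + 7), (d - 3)*(d + 5)*(d + 7)) = d^3 + 9*d^2 - d - 105
(3) = 6*c - m
(4) = z - 7/2
(5) = gcd(u*(u - 5), u*(u - 3/2)) = u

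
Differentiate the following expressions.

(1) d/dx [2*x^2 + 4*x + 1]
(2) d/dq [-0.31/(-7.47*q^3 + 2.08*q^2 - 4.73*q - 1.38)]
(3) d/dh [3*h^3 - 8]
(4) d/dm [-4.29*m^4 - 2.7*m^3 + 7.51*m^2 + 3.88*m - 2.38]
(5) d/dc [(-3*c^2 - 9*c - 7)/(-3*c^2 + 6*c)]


(1) = 4*x + 4
(2) = (-6.9471*q^2 + 1.2896*q - 1.4663)/(7.47*q^3 - 2.08*q^2 + 4.73*q + 1.38)^2
(3) = 9*h^2
(4) = -17.16*m^3 - 8.1*m^2 + 15.02*m + 3.88
(5) = (-15*c^2 - 14*c + 14)/(3*c^2*(c^2 - 4*c + 4))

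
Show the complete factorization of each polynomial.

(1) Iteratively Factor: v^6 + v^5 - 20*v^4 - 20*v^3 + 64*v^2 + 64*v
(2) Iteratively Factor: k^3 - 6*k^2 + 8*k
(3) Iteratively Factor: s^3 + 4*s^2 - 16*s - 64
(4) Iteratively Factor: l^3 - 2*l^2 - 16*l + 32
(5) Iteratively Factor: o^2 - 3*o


(1) = (v + 1)*(v^5 - 20*v^3 + 64*v) = (v - 4)*(v + 1)*(v^4 + 4*v^3 - 4*v^2 - 16*v) = (v - 4)*(v + 1)*(v + 4)*(v^3 - 4*v) = v*(v - 4)*(v + 1)*(v + 4)*(v^2 - 4) = v*(v - 4)*(v - 2)*(v + 1)*(v + 4)*(v + 2)
(2) = (k)*(k^2 - 6*k + 8) = k*(k - 2)*(k - 4)
(3) = (s + 4)*(s^2 - 16) = (s - 4)*(s + 4)*(s + 4)
(4) = (l - 4)*(l^2 + 2*l - 8) = (l - 4)*(l + 4)*(l - 2)
(5) = (o - 3)*(o)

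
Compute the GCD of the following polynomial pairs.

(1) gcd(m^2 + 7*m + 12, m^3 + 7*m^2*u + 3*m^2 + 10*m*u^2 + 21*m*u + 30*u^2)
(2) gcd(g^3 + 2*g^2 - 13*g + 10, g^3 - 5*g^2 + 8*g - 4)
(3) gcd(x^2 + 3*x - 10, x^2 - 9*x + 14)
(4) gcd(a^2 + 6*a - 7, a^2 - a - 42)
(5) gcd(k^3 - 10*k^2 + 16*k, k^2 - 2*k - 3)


(1) = gcd((m + 3)*(m + 4), (m + 3)*(m + 2*u)*(m + 5*u)) = m + 3
(2) = gcd((g - 2)*(g - 1)*(g + 5), (g - 2)^2*(g - 1)) = g^2 - 3*g + 2
(3) = x - 2
(4) = 1
(5) = 1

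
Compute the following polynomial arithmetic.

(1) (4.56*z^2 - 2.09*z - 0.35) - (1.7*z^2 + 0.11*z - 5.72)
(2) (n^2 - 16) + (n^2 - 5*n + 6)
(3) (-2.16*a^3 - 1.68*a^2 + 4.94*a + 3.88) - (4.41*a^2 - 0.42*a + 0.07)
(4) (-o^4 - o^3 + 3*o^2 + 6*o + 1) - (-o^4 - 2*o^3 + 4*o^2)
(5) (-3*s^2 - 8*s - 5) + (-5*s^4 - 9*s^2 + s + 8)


(1) = 2.86*z^2 - 2.2*z + 5.37
(2) = 2*n^2 - 5*n - 10
(3) = -2.16*a^3 - 6.09*a^2 + 5.36*a + 3.81
(4) = o^3 - o^2 + 6*o + 1
(5) = -5*s^4 - 12*s^2 - 7*s + 3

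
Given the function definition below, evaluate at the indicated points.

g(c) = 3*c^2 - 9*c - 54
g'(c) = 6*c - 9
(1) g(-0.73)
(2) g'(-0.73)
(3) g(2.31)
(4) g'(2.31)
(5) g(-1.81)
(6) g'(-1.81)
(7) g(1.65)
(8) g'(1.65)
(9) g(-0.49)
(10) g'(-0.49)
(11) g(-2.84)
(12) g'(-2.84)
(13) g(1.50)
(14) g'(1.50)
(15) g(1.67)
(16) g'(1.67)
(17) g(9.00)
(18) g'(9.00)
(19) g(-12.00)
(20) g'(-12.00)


(1) = -45.83
(2) = -13.38
(3) = -58.78
(4) = 4.86
(5) = -27.88
(6) = -19.86
(7) = -60.68
(8) = 0.90
(9) = -48.87
(10) = -11.94
(11) = -4.24
(12) = -26.04
(13) = -60.75
(14) = 0.00
(15) = -60.66
(16) = 1.02
(17) = 108.00
(18) = 45.00
(19) = 486.00
(20) = -81.00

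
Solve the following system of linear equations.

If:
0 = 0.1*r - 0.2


Then:
r = 2.00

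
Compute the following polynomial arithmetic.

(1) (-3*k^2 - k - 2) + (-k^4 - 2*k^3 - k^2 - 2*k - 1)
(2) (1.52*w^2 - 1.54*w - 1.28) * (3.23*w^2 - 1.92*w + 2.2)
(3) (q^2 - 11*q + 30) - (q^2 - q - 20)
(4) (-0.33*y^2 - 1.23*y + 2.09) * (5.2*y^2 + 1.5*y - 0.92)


(1) = -k^4 - 2*k^3 - 4*k^2 - 3*k - 3
(2) = 4.9096*w^4 - 7.8926*w^3 + 2.1664*w^2 - 0.9304*w - 2.816
(3) = 50 - 10*q
(4) = -1.716*y^4 - 6.891*y^3 + 9.3266*y^2 + 4.2666*y - 1.9228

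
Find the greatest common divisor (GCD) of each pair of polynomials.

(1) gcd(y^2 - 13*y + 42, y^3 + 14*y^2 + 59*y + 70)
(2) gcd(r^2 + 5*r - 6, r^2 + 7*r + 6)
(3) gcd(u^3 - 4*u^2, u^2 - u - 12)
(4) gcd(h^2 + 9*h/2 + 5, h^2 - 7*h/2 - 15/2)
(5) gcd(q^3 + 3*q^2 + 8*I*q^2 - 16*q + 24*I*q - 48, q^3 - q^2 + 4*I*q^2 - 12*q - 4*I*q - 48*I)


(1) = 1
(2) = gcd((r - 1)*(r + 6), (r + 1)*(r + 6)) = r + 6
(3) = u - 4
(4) = gcd((h + 2)*(h + 5/2), (h - 5)*(h + 3/2)) = 1
(5) = gcd((q + 3)*(q + 4*I)^2, (q - 4)*(q + 3)*(q + 4*I)) = q^2 + q*(3 + 4*I) + 12*I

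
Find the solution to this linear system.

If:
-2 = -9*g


Then:
g = 2/9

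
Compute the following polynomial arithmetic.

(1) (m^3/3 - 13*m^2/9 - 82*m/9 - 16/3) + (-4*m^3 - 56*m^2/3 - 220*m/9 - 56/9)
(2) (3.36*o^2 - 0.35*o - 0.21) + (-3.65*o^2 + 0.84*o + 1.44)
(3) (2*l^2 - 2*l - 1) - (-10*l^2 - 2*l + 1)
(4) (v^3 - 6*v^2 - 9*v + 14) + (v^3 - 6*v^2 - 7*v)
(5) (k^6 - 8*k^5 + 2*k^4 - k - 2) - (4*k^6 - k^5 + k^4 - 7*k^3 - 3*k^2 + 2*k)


(1) = -11*m^3/3 - 181*m^2/9 - 302*m/9 - 104/9
(2) = -0.29*o^2 + 0.49*o + 1.23
(3) = 12*l^2 - 2
(4) = 2*v^3 - 12*v^2 - 16*v + 14
(5) = -3*k^6 - 7*k^5 + k^4 + 7*k^3 + 3*k^2 - 3*k - 2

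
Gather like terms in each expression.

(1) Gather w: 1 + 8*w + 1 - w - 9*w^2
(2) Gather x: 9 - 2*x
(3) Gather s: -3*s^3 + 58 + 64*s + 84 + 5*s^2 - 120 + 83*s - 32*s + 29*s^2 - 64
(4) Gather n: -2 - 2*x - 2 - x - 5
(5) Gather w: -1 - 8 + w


(1) = -9*w^2 + 7*w + 2
(2) = 9 - 2*x
(3) = -3*s^3 + 34*s^2 + 115*s - 42
(4) = -3*x - 9
(5) = w - 9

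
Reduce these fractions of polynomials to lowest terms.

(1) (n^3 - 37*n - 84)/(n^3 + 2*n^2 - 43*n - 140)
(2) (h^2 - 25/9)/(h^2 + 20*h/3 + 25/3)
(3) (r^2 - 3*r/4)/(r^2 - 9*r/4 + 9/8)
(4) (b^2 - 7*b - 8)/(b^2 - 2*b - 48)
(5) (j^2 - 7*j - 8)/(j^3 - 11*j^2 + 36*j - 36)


(1) = (n + 3)/(n + 5)
(2) = (3*h - 5)/(3*h + 15)
(3) = 2*r/(2*r - 3)
(4) = (b + 1)/(b + 6)
(5) = (j^2 - 7*j - 8)/(j^3 - 11*j^2 + 36*j - 36)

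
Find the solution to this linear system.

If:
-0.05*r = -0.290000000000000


Then:
r = 5.80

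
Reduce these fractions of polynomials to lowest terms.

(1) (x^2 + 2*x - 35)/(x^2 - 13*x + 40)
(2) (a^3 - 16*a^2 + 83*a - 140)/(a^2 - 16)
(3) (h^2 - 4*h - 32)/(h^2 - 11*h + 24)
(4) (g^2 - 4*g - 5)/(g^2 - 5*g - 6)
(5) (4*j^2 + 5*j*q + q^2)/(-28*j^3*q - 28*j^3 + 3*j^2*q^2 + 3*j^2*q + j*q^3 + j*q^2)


(1) = (x + 7)/(x - 8)
(2) = (a^2 - 12*a + 35)/(a + 4)
(3) = (h + 4)/(h - 3)
(4) = (g - 5)/(g - 6)
(5) = (4*j^2 + 5*j*q + q^2)/(-28*j^3*q - 28*j^3 + 3*j^2*q^2 + 3*j^2*q + j*q^3 + j*q^2)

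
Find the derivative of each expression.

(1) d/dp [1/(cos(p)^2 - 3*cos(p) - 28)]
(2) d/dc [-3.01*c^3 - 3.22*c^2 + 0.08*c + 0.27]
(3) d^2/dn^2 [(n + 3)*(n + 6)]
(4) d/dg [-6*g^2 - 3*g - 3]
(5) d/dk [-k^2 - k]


(1) = (2*cos(p) - 3)*sin(p)/(sin(p)^2 + 3*cos(p) + 27)^2
(2) = -9.03*c^2 - 6.44*c + 0.08
(3) = 2
(4) = -12*g - 3
(5) = -2*k - 1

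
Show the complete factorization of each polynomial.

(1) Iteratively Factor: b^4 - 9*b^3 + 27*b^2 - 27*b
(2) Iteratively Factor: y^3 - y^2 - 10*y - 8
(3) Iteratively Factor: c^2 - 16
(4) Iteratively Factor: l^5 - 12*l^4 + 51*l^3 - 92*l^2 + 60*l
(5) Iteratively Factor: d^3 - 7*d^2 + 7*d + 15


(1) = (b - 3)*(b^3 - 6*b^2 + 9*b) = (b - 3)^2*(b^2 - 3*b) = (b - 3)^3*(b)
(2) = (y - 4)*(y^2 + 3*y + 2) = (y - 4)*(y + 1)*(y + 2)
(3) = (c + 4)*(c - 4)
(4) = (l - 2)*(l^4 - 10*l^3 + 31*l^2 - 30*l) = (l - 5)*(l - 2)*(l^3 - 5*l^2 + 6*l) = (l - 5)*(l - 3)*(l - 2)*(l^2 - 2*l) = l*(l - 5)*(l - 3)*(l - 2)*(l - 2)
(5) = (d - 5)*(d^2 - 2*d - 3) = (d - 5)*(d - 3)*(d + 1)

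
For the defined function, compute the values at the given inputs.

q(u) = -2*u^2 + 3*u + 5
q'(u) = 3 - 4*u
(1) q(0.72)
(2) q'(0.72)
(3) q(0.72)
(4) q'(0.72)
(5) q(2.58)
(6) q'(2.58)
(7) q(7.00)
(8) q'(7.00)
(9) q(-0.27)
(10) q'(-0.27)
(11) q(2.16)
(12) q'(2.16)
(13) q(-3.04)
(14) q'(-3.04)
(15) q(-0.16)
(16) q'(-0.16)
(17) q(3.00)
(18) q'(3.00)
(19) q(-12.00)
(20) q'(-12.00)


(1) = 6.12
(2) = 0.12
(3) = 6.12
(4) = 0.12
(5) = -0.57
(6) = -7.32
(7) = -72.00
(8) = -25.00
(9) = 4.04
(10) = 4.08
(11) = 2.15
(12) = -5.64
(13) = -22.60
(14) = 15.16
(15) = 4.47
(16) = 3.64
(17) = -4.00
(18) = -9.00
(19) = -319.00
(20) = 51.00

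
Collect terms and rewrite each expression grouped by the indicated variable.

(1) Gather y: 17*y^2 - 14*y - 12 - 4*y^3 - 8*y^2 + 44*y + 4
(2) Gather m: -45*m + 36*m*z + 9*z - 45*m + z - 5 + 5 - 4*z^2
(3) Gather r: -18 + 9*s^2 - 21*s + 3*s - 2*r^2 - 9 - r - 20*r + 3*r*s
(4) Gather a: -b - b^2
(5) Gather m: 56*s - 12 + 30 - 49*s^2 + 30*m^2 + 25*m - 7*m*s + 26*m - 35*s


(1) = -4*y^3 + 9*y^2 + 30*y - 8
(2) = m*(36*z - 90) - 4*z^2 + 10*z
(3) = -2*r^2 + r*(3*s - 21) + 9*s^2 - 18*s - 27
(4) = -b^2 - b
(5) = 30*m^2 + m*(51 - 7*s) - 49*s^2 + 21*s + 18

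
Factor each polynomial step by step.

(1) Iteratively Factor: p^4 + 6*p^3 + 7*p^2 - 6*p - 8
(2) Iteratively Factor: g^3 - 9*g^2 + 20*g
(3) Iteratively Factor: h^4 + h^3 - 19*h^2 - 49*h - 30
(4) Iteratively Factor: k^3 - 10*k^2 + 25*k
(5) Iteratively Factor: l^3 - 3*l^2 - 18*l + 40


(1) = (p - 1)*(p^3 + 7*p^2 + 14*p + 8) = (p - 1)*(p + 4)*(p^2 + 3*p + 2) = (p - 1)*(p + 1)*(p + 4)*(p + 2)
(2) = (g - 4)*(g^2 - 5*g) = g*(g - 4)*(g - 5)
(3) = (h + 1)*(h^3 - 19*h - 30) = (h - 5)*(h + 1)*(h^2 + 5*h + 6) = (h - 5)*(h + 1)*(h + 2)*(h + 3)
(4) = (k - 5)*(k^2 - 5*k) = (k - 5)^2*(k)
(5) = (l - 2)*(l^2 - l - 20) = (l - 2)*(l + 4)*(l - 5)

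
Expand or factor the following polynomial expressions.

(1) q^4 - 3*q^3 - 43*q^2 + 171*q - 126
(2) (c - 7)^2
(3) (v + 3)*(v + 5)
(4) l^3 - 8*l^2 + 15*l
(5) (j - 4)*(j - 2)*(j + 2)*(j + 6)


(1) = (q - 6)*(q - 3)*(q - 1)*(q + 7)
(2) = c^2 - 14*c + 49
(3) = v^2 + 8*v + 15
(4) = l*(l - 5)*(l - 3)
(5) = j^4 + 2*j^3 - 28*j^2 - 8*j + 96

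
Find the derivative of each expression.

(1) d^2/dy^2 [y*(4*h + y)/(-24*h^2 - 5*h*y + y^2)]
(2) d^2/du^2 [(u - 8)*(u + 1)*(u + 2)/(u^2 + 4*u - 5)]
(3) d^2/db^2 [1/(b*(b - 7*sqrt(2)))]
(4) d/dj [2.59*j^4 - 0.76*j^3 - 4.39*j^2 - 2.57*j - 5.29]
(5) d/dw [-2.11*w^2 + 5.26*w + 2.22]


(1) = 6*h*(32*h^3 + 96*h^2*y + 24*h*y^2 + 3*y^3)/(-13824*h^6 - 8640*h^5*y - 72*h^4*y^2 + 595*h^3*y^3 + 3*h^2*y^4 - 15*h*y^5 + y^6)
(2) = 2*(19*u^3 - 183*u^2 - 447*u - 901)/(u^6 + 12*u^5 + 33*u^4 - 56*u^3 - 165*u^2 + 300*u - 125)
(3) = 2*(b^2 + b*(b - 7*sqrt(2)) + (b - 7*sqrt(2))^2)/(b^3*(b - 7*sqrt(2))^3)
(4) = 10.36*j^3 - 2.28*j^2 - 8.78*j - 2.57
(5) = 5.26 - 4.22*w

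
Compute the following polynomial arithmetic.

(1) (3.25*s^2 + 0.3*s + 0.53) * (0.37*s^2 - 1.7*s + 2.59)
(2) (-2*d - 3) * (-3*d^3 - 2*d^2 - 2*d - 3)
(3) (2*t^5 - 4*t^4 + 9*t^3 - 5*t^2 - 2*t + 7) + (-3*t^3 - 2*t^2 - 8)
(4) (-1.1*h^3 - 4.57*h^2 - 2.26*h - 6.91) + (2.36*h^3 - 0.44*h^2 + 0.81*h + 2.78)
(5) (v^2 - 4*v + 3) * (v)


(1) = 1.2025*s^4 - 5.414*s^3 + 8.1036*s^2 - 0.124*s + 1.3727
(2) = 6*d^4 + 13*d^3 + 10*d^2 + 12*d + 9
(3) = 2*t^5 - 4*t^4 + 6*t^3 - 7*t^2 - 2*t - 1
(4) = 1.26*h^3 - 5.01*h^2 - 1.45*h - 4.13
(5) = v^3 - 4*v^2 + 3*v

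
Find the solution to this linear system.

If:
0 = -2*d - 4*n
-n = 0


Then:
d = 0
n = 0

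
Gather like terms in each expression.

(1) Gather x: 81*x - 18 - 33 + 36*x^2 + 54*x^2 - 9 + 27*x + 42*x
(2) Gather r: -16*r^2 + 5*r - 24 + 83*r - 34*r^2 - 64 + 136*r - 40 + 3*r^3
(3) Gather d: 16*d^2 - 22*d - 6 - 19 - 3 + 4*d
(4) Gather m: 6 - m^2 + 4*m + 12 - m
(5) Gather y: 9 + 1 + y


(1) = 90*x^2 + 150*x - 60
(2) = 3*r^3 - 50*r^2 + 224*r - 128
(3) = 16*d^2 - 18*d - 28
(4) = -m^2 + 3*m + 18
(5) = y + 10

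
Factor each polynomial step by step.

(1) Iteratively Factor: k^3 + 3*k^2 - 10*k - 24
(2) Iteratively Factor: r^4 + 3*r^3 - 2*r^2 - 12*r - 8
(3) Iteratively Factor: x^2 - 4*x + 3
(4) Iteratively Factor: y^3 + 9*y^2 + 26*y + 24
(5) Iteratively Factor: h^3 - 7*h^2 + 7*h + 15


(1) = (k - 3)*(k^2 + 6*k + 8) = (k - 3)*(k + 4)*(k + 2)
(2) = (r + 1)*(r^3 + 2*r^2 - 4*r - 8) = (r + 1)*(r + 2)*(r^2 - 4) = (r - 2)*(r + 1)*(r + 2)*(r + 2)
(3) = (x - 3)*(x - 1)
(4) = (y + 2)*(y^2 + 7*y + 12) = (y + 2)*(y + 4)*(y + 3)
(5) = (h - 5)*(h^2 - 2*h - 3) = (h - 5)*(h - 3)*(h + 1)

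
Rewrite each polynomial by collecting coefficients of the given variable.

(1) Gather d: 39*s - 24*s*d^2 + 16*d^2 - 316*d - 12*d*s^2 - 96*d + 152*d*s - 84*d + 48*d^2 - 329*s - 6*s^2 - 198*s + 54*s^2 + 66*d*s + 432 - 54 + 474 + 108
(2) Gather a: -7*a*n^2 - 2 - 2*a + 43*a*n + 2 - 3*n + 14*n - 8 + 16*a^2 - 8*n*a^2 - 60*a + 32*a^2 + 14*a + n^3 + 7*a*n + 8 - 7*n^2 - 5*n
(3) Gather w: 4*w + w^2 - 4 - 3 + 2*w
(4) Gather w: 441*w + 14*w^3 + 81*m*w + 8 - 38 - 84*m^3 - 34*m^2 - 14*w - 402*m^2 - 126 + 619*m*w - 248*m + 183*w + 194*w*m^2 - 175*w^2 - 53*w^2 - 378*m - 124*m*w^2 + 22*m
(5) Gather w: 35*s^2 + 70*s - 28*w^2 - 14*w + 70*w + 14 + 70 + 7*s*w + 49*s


(1) = d^2*(64 - 24*s) + d*(-12*s^2 + 218*s - 496) + 48*s^2 - 488*s + 960
(2) = a^2*(48 - 8*n) + a*(-7*n^2 + 50*n - 48) + n^3 - 7*n^2 + 6*n
(3) = w^2 + 6*w - 7
(4) = -84*m^3 - 436*m^2 - 604*m + 14*w^3 + w^2*(-124*m - 228) + w*(194*m^2 + 700*m + 610) - 156
(5) = 35*s^2 + 119*s - 28*w^2 + w*(7*s + 56) + 84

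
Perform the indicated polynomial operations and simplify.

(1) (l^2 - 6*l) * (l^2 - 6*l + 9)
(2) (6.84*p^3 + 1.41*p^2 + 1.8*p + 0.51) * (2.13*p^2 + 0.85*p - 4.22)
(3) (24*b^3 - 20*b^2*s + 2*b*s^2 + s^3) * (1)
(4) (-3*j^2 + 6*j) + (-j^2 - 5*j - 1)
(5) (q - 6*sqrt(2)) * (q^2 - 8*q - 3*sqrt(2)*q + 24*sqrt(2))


(1) = l^4 - 12*l^3 + 45*l^2 - 54*l
(2) = 14.5692*p^5 + 8.8173*p^4 - 23.8323*p^3 - 3.3339*p^2 - 7.1625*p - 2.1522
(3) = 24*b^3 - 20*b^2*s + 2*b*s^2 + s^3
(4) = -4*j^2 + j - 1
(5) = q^3 - 9*sqrt(2)*q^2 - 8*q^2 + 36*q + 72*sqrt(2)*q - 288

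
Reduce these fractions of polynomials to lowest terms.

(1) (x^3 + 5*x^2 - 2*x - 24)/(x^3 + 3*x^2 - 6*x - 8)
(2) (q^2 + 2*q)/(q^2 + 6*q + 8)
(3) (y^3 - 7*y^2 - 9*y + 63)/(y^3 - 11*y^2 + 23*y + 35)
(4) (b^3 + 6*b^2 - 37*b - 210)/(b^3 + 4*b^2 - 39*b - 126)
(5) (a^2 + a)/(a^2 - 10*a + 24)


(1) = (x + 3)/(x + 1)
(2) = q/(q + 4)
(3) = (y^2 - 9)/(y^2 - 4*y - 5)
(4) = (b + 5)/(b + 3)
(5) = (a^2 + a)/(a^2 - 10*a + 24)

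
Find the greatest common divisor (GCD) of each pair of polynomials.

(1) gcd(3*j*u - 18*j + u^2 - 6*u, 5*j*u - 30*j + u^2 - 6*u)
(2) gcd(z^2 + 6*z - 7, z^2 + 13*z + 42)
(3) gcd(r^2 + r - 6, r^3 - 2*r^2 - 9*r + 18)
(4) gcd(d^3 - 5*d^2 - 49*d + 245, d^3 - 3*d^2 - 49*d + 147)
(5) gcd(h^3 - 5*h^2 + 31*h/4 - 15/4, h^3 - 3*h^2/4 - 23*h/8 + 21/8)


(1) = gcd((3*j + u)*(u - 6), (5*j + u)*(u - 6)) = u - 6
(2) = z + 7
(3) = r^2 + r - 6
(4) = gcd((d - 7)*(d - 5)*(d + 7), (d - 7)*(d - 3)*(d + 7)) = d^2 - 49
(5) = gcd((h - 5/2)*(h - 3/2)*(h - 1), (h - 3/2)*(h - 1)*(h + 7/4)) = h^2 - 5*h/2 + 3/2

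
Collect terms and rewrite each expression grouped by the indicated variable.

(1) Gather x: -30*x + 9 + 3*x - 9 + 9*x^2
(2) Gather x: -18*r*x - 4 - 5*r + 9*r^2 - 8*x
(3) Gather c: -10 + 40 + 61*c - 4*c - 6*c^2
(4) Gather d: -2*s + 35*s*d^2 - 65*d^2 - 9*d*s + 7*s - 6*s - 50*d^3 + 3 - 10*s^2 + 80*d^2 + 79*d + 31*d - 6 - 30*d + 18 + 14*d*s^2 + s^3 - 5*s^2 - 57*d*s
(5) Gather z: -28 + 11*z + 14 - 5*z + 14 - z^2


(1) = 9*x^2 - 27*x
(2) = 9*r^2 - 5*r + x*(-18*r - 8) - 4
(3) = -6*c^2 + 57*c + 30
(4) = -50*d^3 + d^2*(35*s + 15) + d*(14*s^2 - 66*s + 80) + s^3 - 15*s^2 - s + 15
(5) = -z^2 + 6*z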